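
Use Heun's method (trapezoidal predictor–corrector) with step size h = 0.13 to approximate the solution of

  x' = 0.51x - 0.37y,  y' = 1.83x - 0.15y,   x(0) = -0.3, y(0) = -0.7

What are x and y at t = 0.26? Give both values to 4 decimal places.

Heun on (x,y): k1 = f(t_n, state_n); k2 = f(t_n + h, state_n + h·k1); state_{n+1} = state_n + (h/2)·(k1 + k2).
0.000000: (-0.300000, -0.700000)
  k1 = (0.106000, -0.444000)
  predictor → (-0.286220, -0.757720)
  k2 = (0.134384, -0.410125)
  → (-0.284375, -0.755518)
0.130000: (-0.284375, -0.755518)
  k1 = (0.134510, -0.407079)
  predictor → (-0.266889, -0.808438)
  k2 = (0.163009, -0.367141)
  → (-0.265036, -0.805842)
(x(0.26), y(0.26)) ≈ (-0.2650, -0.8058)

-0.2650, -0.8058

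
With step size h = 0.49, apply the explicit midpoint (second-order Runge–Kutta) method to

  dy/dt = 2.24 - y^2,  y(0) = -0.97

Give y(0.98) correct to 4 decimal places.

0.9104

Midpoint: k1 = f(t_n, y_n); k2 = f(t_n + h/2, y_n + (h/2)·k1); y_{n+1} = y_n + h·k2.
t=0.000000, y=-0.970000:
  k1 = f(0.000000, -0.970000) = 1.299100
  k2 = f(0.245000, -0.651720) = 1.815260
  y ← -0.970000 + 0.49·1.815260 = -0.080522
t=0.490000, y=-0.080522:
  k1 = f(0.490000, -0.080522) = 2.233516
  k2 = f(0.735000, 0.466689) = 2.022201
  y ← -0.080522 + 0.49·2.022201 = 0.910356
y(0.98) ≈ 0.9104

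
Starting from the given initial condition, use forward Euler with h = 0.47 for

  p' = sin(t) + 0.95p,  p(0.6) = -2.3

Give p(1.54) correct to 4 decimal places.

-4.0163

Euler: p_{n+1} = p_n + h·f(t_n, p_n).
t=0.600000, p=-2.300000: f=-1.620358 → p ← -2.300000 + 0.47·(-1.620358) = -3.061568
t=1.070000, p=-3.061568: f=-2.031289 → p ← -3.061568 + 0.47·(-2.031289) = -4.016274
p(1.54) ≈ -4.0163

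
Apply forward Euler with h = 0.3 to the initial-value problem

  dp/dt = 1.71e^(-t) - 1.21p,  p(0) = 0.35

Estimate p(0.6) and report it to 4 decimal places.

Euler: p_{n+1} = p_n + h·f(t_n, p_n).
t=0.000000, p=0.350000: f=1.286500 → p ← 0.350000 + 0.3·1.286500 = 0.735950
t=0.300000, p=0.735950: f=0.376300 → p ← 0.735950 + 0.3·0.376300 = 0.848840
p(0.6) ≈ 0.8488

0.8488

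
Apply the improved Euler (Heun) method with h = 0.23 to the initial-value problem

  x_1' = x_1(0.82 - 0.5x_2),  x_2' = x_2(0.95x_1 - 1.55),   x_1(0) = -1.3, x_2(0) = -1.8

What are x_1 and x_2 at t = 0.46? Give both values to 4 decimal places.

Heun on (x_1,x_2): k1 = f(t_n, state_n); k2 = f(t_n + h, state_n + h·k1); state_{n+1} = state_n + (h/2)·(k1 + k2).
0.000000: (-1.300000, -1.800000)
  k1 = (-2.236000, 5.013000)
  predictor → (-1.814280, -0.647010)
  k2 = (-2.074638, 2.118030)
  → (-1.795723, -0.979932)
0.230000: (-1.795723, -0.979932)
  k1 = (-2.352336, 3.190596)
  predictor → (-2.336761, -0.246095)
  k2 = (-2.203676, 0.927757)
  → (-2.319665, -0.506321)
(x_1(0.46), x_2(0.46)) ≈ (-2.3197, -0.5063)

-2.3197, -0.5063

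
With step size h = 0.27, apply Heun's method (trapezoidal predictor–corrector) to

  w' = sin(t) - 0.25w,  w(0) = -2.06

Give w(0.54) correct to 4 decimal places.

Heun: k1 = f(t_n, w_n); k2 = f(t_n + h, w_n + h·k1); w_{n+1} = w_n + (h/2)·(k1 + k2).
t=0.000000, w=-2.060000:
  k1 = f(0.000000, -2.060000) = 0.515000
  k2 = f(0.270000, -1.920950) = 0.746969
  w ← -2.060000 + (0.27/2)·(0.515000 + 0.746969) = -1.889634
t=0.270000, w=-1.889634:
  k1 = f(0.270000, -1.889634) = 0.739140
  k2 = f(0.540000, -1.690066) = 0.936653
  w ← -1.889634 + (0.27/2)·(0.739140 + 0.936653) = -1.663402
w(0.54) ≈ -1.6634

-1.6634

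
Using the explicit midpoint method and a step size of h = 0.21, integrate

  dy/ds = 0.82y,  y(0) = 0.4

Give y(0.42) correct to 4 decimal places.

Midpoint: k1 = f(s_n, y_n); k2 = f(s_n + h/2, y_n + (h/2)·k1); y_{n+1} = y_n + h·k2.
s=0.000000, y=0.400000:
  k1 = f(0.000000, 0.400000) = 0.328000
  k2 = f(0.105000, 0.434440) = 0.356241
  y ← 0.400000 + 0.21·0.356241 = 0.474811
s=0.210000, y=0.474811:
  k1 = f(0.210000, 0.474811) = 0.389345
  k2 = f(0.315000, 0.515692) = 0.422867
  y ← 0.474811 + 0.21·0.422867 = 0.563613
y(0.42) ≈ 0.5636

0.5636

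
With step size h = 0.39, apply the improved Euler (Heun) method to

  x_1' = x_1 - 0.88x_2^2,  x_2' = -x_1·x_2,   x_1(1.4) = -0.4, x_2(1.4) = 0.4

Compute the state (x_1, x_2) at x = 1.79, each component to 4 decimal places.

-0.6613, 0.4863

Heun on (x_1,x_2): k1 = f(x_n, state_n); k2 = f(x_n + h, state_n + h·k1); state_{n+1} = state_n + (h/2)·(k1 + k2).
1.400000: (-0.400000, 0.400000)
  k1 = (-0.540800, 0.160000)
  predictor → (-0.610912, 0.462400)
  k2 = (-0.799068, 0.282486)
  → (-0.661274, 0.486285)
(x_1(1.79), x_2(1.79)) ≈ (-0.6613, 0.4863)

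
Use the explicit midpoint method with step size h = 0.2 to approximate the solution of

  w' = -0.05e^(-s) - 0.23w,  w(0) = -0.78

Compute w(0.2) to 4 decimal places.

-0.7538

Midpoint: k1 = f(s_n, w_n); k2 = f(s_n + h/2, w_n + (h/2)·k1); w_{n+1} = w_n + h·k2.
s=0.000000, w=-0.780000:
  k1 = f(0.000000, -0.780000) = 0.129400
  k2 = f(0.100000, -0.767060) = 0.131182
  w ← -0.780000 + 0.2·0.131182 = -0.753764
w(0.2) ≈ -0.7538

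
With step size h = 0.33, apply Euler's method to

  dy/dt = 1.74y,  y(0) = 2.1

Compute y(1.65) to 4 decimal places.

Euler: y_{n+1} = y_n + h·f(t_n, y_n).
t=0.000000, y=2.100000: f=3.654000 → y ← 2.100000 + 0.33·3.654000 = 3.305820
t=0.330000, y=3.305820: f=5.752127 → y ← 3.305820 + 0.33·5.752127 = 5.204022
t=0.660000, y=5.204022: f=9.054998 → y ← 5.204022 + 0.33·9.054998 = 8.192171
t=0.990000, y=8.192171: f=14.254378 → y ← 8.192171 + 0.33·14.254378 = 12.896116
t=1.320000, y=12.896116: f=22.439242 → y ← 12.896116 + 0.33·22.439242 = 20.301066
y(1.65) ≈ 20.3011

20.3011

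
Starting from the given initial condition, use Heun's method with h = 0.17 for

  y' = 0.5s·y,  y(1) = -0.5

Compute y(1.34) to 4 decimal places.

-0.6098

Heun: k1 = f(s_n, y_n); k2 = f(s_n + h, y_n + h·k1); y_{n+1} = y_n + (h/2)·(k1 + k2).
s=1.000000, y=-0.500000:
  k1 = f(1.000000, -0.500000) = -0.250000
  k2 = f(1.170000, -0.542500) = -0.317362
  y ← -0.500000 + (0.17/2)·(-0.250000 + (-0.317362)) = -0.548226
s=1.170000, y=-0.548226:
  k1 = f(1.170000, -0.548226) = -0.320712
  k2 = f(1.340000, -0.602747) = -0.403840
  y ← -0.548226 + (0.17/2)·(-0.320712 + (-0.403840)) = -0.609813
y(1.34) ≈ -0.6098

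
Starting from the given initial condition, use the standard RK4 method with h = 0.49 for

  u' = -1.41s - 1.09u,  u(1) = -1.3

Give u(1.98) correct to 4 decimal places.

-1.7850

RK4: k1 = f(s_n, u_n); k2 = f(s_n + h/2, u_n + (h/2)·k1); k3 = f(s_n + h/2, u_n + (h/2)·k2); k4 = f(s_n + h, u_n + h·k3); u_{n+1} = u_n + (h/6)·(k1 + 2k2 + 2k3 + k4).
s=1.000000, u=-1.300000:
  k1 = f(1.000000, -1.300000) = 0.007000
  k2 = f(1.245000, -1.298285) = -0.340319
  k3 = f(1.245000, -1.383378) = -0.247568
  k4 = f(1.490000, -1.421308) = -0.551674
  u ← -1.300000 + (0.49/6)·(k1 + 2k2 + 2k3 + k4) = -1.440503
s=1.490000, u=-1.440503:
  k1 = f(1.490000, -1.440503) = -0.530751
  k2 = f(1.735000, -1.570537) = -0.734464
  k3 = f(1.735000, -1.620447) = -0.680063
  k4 = f(1.980000, -1.773734) = -0.858430
  u ← -1.440503 + (0.49/6)·(k1 + 2k2 + 2k3 + k4) = -1.784992
u(1.98) ≈ -1.7850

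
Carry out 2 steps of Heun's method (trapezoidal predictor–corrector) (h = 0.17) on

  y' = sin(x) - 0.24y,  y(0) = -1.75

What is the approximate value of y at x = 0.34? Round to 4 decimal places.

-1.5570

Heun: k1 = f(x_n, y_n); k2 = f(x_n + h, y_n + h·k1); y_{n+1} = y_n + (h/2)·(k1 + k2).
x=0.000000, y=-1.750000:
  k1 = f(0.000000, -1.750000) = 0.420000
  k2 = f(0.170000, -1.678600) = 0.572046
  y ← -1.750000 + (0.17/2)·(0.420000 + 0.572046) = -1.665676
x=0.170000, y=-1.665676:
  k1 = f(0.170000, -1.665676) = 0.568945
  k2 = f(0.340000, -1.568955) = 0.710036
  y ← -1.665676 + (0.17/2)·(0.568945 + 0.710036) = -1.556963
y(0.34) ≈ -1.5570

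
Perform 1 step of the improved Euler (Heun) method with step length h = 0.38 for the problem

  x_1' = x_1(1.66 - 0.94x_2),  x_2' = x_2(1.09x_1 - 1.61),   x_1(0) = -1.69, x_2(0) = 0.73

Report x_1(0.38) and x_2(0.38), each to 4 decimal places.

-2.8271, 0.4300

Heun on (x_1,x_2): k1 = f(t_n, state_n); k2 = f(t_n + h, state_n + h·k1); state_{n+1} = state_n + (h/2)·(k1 + k2).
0.000000: (-1.690000, 0.730000)
  k1 = (-1.645722, -2.520033)
  predictor → (-2.315374, -0.227613)
  k2 = (-4.338909, 0.940895)
  → (-2.827080, 0.429964)
(x_1(0.38), x_2(0.38)) ≈ (-2.8271, 0.4300)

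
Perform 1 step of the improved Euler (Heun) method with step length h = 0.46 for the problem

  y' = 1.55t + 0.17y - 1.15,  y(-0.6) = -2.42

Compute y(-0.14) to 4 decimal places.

Heun: k1 = f(t_n, y_n); k2 = f(t_n + h, y_n + h·k1); y_{n+1} = y_n + (h/2)·(k1 + k2).
t=-0.600000, y=-2.420000:
  k1 = f(-0.600000, -2.420000) = -2.491400
  k2 = f(-0.140000, -3.566044) = -1.973227
  y ← -2.420000 + (0.46/2)·(-2.491400 + (-1.973227)) = -3.446864
y(-0.14) ≈ -3.4469

-3.4469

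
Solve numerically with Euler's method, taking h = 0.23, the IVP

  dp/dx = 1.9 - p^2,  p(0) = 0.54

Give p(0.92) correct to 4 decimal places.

Euler: p_{n+1} = p_n + h·f(x_n, p_n).
x=0.000000, p=0.540000: f=1.608400 → p ← 0.540000 + 0.23·1.608400 = 0.909932
x=0.230000, p=0.909932: f=1.072024 → p ← 0.909932 + 0.23·1.072024 = 1.156497
x=0.460000, p=1.156497: f=0.562514 → p ← 1.156497 + 0.23·0.562514 = 1.285876
x=0.690000, p=1.285876: f=0.246524 → p ← 1.285876 + 0.23·0.246524 = 1.342576
p(0.92) ≈ 1.3426

1.3426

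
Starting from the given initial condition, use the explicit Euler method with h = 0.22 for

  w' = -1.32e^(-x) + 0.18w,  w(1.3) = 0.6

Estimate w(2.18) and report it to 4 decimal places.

Euler: w_{n+1} = w_n + h·f(x_n, w_n).
x=1.300000, w=0.600000: f=-0.251742 → w ← 0.600000 + 0.22·(-0.251742) = 0.544617
x=1.520000, w=0.544617: f=-0.190669 → w ← 0.544617 + 0.22·(-0.190669) = 0.502670
x=1.740000, w=0.502670: f=-0.141206 → w ← 0.502670 + 0.22·(-0.141206) = 0.471604
x=1.960000, w=0.471604: f=-0.101044 → w ← 0.471604 + 0.22·(-0.101044) = 0.449374
w(2.18) ≈ 0.4494

0.4494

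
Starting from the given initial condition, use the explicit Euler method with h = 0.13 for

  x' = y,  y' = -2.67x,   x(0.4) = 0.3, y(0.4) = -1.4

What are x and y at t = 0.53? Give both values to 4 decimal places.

0.1180, -1.5041

Euler on (x,y): x_{n+1} = x_n + h·x', y_{n+1} = y_n + h·y'.
0.400000: (0.300000, -1.400000); f=(-1.400000, -0.801000) → (0.118000, -1.504130)
(x(0.53), y(0.53)) ≈ (0.1180, -1.5041)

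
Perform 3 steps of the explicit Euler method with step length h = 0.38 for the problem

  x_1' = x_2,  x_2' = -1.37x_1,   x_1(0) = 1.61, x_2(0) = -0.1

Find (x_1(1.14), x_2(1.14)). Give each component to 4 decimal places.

Euler on (x_1,x_2): x_1_{n+1} = x_1_n + h·x_1', x_2_{n+1} = x_2_n + h·x_2'.
0.000000: (1.610000, -0.100000); f=(-0.100000, -2.205700) → (1.572000, -0.938166)
0.380000: (1.572000, -0.938166); f=(-0.938166, -2.153640) → (1.215497, -1.756549)
0.760000: (1.215497, -1.756549); f=(-1.756549, -1.665231) → (0.548008, -2.389337)
(x_1(1.14), x_2(1.14)) ≈ (0.5480, -2.3893)

0.5480, -2.3893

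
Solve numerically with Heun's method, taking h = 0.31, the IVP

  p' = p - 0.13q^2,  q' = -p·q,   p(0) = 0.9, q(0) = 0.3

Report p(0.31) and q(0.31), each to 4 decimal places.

Heun on (p,q): k1 = f(x_n, state_n); k2 = f(x_n + h, state_n + h·k1); state_{n+1} = state_n + (h/2)·(k1 + k2).
0.000000: (0.900000, 0.300000)
  k1 = (0.888300, -0.270000)
  predictor → (1.175373, 0.216300)
  k2 = (1.169291, -0.254233)
  → (1.218927, 0.218744)
(p(0.31), q(0.31)) ≈ (1.2189, 0.2187)

1.2189, 0.2187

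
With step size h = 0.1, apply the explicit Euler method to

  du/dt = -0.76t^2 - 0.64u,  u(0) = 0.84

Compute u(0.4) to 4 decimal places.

0.6344

Euler: u_{n+1} = u_n + h·f(t_n, u_n).
t=0.000000, u=0.840000: f=-0.537600 → u ← 0.840000 + 0.1·(-0.537600) = 0.786240
t=0.100000, u=0.786240: f=-0.510794 → u ← 0.786240 + 0.1·(-0.510794) = 0.735161
t=0.200000, u=0.735161: f=-0.500903 → u ← 0.735161 + 0.1·(-0.500903) = 0.685070
t=0.300000, u=0.685070: f=-0.506845 → u ← 0.685070 + 0.1·(-0.506845) = 0.634386
u(0.4) ≈ 0.6344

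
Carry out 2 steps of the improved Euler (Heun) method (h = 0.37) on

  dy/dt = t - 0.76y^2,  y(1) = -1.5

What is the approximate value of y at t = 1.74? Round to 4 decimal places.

-2.4041

Heun: k1 = f(t_n, y_n); k2 = f(t_n + h, y_n + h·k1); y_{n+1} = y_n + (h/2)·(k1 + k2).
t=1.000000, y=-1.500000:
  k1 = f(1.000000, -1.500000) = -0.710000
  k2 = f(1.370000, -1.762700) = -0.991405
  y ← -1.500000 + (0.37/2)·(-0.710000 + (-0.991405)) = -1.814760
t=1.370000, y=-1.814760:
  k1 = f(1.370000, -1.814760) = -1.132949
  k2 = f(1.740000, -2.233951) = -2.052807
  y ← -1.814760 + (0.37/2)·(-1.132949 + (-2.052807)) = -2.404125
y(1.74) ≈ -2.4041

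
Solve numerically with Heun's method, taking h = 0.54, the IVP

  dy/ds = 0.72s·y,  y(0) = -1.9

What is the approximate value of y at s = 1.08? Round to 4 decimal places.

-2.8532

Heun: k1 = f(s_n, y_n); k2 = f(s_n + h, y_n + h·k1); y_{n+1} = y_n + (h/2)·(k1 + k2).
s=0.000000, y=-1.900000:
  k1 = f(0.000000, -1.900000) = 0.000000
  k2 = f(0.540000, -1.900000) = -0.738720
  y ← -1.900000 + (0.54/2)·(0.000000 + (-0.738720)) = -2.099454
s=0.540000, y=-2.099454:
  k1 = f(0.540000, -2.099454) = -0.816268
  k2 = f(1.080000, -2.540239) = -1.975290
  y ← -2.099454 + (0.54/2)·(-0.816268 + (-1.975290)) = -2.853175
y(1.08) ≈ -2.8532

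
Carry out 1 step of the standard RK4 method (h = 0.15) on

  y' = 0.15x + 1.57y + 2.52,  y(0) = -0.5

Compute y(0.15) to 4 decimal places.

RK4: k1 = f(x_n, y_n); k2 = f(x_n + h/2, y_n + (h/2)·k1); k3 = f(x_n + h/2, y_n + (h/2)·k2); k4 = f(x_n + h, y_n + h·k3); y_{n+1} = y_n + (h/6)·(k1 + 2k2 + 2k3 + k4).
x=0.000000, y=-0.500000:
  k1 = f(0.000000, -0.500000) = 1.735000
  k2 = f(0.075000, -0.369875) = 1.950546
  k3 = f(0.075000, -0.353709) = 1.975927
  k4 = f(0.150000, -0.203611) = 2.222831
  y ← -0.500000 + (0.15/6)·(k1 + 2k2 + 2k3 + k4) = -0.204731
y(0.15) ≈ -0.2047

-0.2047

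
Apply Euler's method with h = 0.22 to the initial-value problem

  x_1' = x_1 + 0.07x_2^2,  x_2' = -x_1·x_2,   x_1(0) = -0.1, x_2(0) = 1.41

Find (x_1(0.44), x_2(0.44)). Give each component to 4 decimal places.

Euler on (x_1,x_2): x_1_{n+1} = x_1_n + h·x_1', x_2_{n+1} = x_2_n + h·x_2'.
0.000000: (-0.100000, 1.410000); f=(0.039167, 0.141000) → (-0.091383, 1.441020)
0.220000: (-0.091383, 1.441020); f=(0.053974, 0.131685) → (-0.079509, 1.469991)
(x_1(0.44), x_2(0.44)) ≈ (-0.0795, 1.4700)

-0.0795, 1.4700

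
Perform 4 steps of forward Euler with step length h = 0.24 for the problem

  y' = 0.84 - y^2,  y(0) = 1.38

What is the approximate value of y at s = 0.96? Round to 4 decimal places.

0.9475

Euler: y_{n+1} = y_n + h·f(s_n, y_n).
s=0.000000, y=1.380000: f=-1.064400 → y ← 1.380000 + 0.24·(-1.064400) = 1.124544
s=0.240000, y=1.124544: f=-0.424599 → y ← 1.124544 + 0.24·(-0.424599) = 1.022640
s=0.480000, y=1.022640: f=-0.205793 → y ← 1.022640 + 0.24·(-0.205793) = 0.973250
s=0.720000, y=0.973250: f=-0.107215 → y ← 0.973250 + 0.24·(-0.107215) = 0.947518
y(0.96) ≈ 0.9475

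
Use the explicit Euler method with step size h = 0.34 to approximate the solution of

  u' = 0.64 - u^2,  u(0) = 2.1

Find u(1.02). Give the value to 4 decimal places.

Euler: u_{n+1} = u_n + h·f(t_n, u_n).
t=0.000000, u=2.100000: f=-3.770000 → u ← 2.100000 + 0.34·(-3.770000) = 0.818200
t=0.340000, u=0.818200: f=-0.029451 → u ← 0.818200 + 0.34·(-0.029451) = 0.808187
t=0.680000, u=0.808187: f=-0.013166 → u ← 0.808187 + 0.34·(-0.013166) = 0.803710
u(1.02) ≈ 0.8037

0.8037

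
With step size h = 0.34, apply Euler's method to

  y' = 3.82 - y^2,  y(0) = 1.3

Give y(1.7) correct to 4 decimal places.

1.9553

Euler: y_{n+1} = y_n + h·f(t_n, y_n).
t=0.000000, y=1.300000: f=2.130000 → y ← 1.300000 + 0.34·2.130000 = 2.024200
t=0.340000, y=2.024200: f=-0.277386 → y ← 2.024200 + 0.34·(-0.277386) = 1.929889
t=0.680000, y=1.929889: f=0.095529 → y ← 1.929889 + 0.34·0.095529 = 1.962369
t=1.020000, y=1.962369: f=-0.030891 → y ← 1.962369 + 0.34·(-0.030891) = 1.951866
t=1.360000, y=1.951866: f=0.010220 → y ← 1.951866 + 0.34·0.010220 = 1.955341
y(1.7) ≈ 1.9553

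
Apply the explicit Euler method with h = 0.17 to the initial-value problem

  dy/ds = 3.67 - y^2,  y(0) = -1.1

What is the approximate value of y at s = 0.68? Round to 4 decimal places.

Euler: y_{n+1} = y_n + h·f(s_n, y_n).
s=0.000000, y=-1.100000: f=2.460000 → y ← -1.100000 + 0.17·2.460000 = -0.681800
s=0.170000, y=-0.681800: f=3.205149 → y ← -0.681800 + 0.17·3.205149 = -0.136925
s=0.340000, y=-0.136925: f=3.651252 → y ← -0.136925 + 0.17·3.651252 = 0.483788
s=0.510000, y=0.483788: f=3.435949 → y ← 0.483788 + 0.17·3.435949 = 1.067899
y(0.68) ≈ 1.0679

1.0679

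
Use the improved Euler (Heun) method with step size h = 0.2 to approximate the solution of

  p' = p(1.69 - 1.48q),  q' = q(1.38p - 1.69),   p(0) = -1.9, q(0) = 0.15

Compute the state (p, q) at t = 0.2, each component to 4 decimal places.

Heun on (p,q): k1 = f(t_n, state_n); k2 = f(t_n + h, state_n + h·k1); state_{n+1} = state_n + (h/2)·(k1 + k2).
0.000000: (-1.900000, 0.150000)
  k1 = (-2.789200, -0.646800)
  predictor → (-2.457840, 0.020640)
  k2 = (-4.078669, -0.104889)
  → (-2.586787, 0.074831)
(p(0.2), q(0.2)) ≈ (-2.5868, 0.0748)

-2.5868, 0.0748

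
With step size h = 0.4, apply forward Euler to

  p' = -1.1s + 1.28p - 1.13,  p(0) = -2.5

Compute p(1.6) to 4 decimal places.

-18.2599

Euler: p_{n+1} = p_n + h·f(s_n, p_n).
s=0.000000, p=-2.500000: f=-4.330000 → p ← -2.500000 + 0.4·(-4.330000) = -4.232000
s=0.400000, p=-4.232000: f=-6.986960 → p ← -4.232000 + 0.4·(-6.986960) = -7.026784
s=0.800000, p=-7.026784: f=-11.004284 → p ← -7.026784 + 0.4·(-11.004284) = -11.428497
s=1.200000, p=-11.428497: f=-17.078477 → p ← -11.428497 + 0.4·(-17.078477) = -18.259888
p(1.6) ≈ -18.2599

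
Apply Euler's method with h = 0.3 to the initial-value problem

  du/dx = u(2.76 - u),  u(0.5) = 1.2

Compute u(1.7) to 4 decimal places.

2.7281

Euler: u_{n+1} = u_n + h·f(x_n, u_n).
x=0.500000, u=1.200000: f=1.872000 → u ← 1.200000 + 0.3·1.872000 = 1.761600
x=0.800000, u=1.761600: f=1.758781 → u ← 1.761600 + 0.3·1.758781 = 2.289234
x=1.100000, u=2.289234: f=1.077693 → u ← 2.289234 + 0.3·1.077693 = 2.612542
x=1.400000, u=2.612542: f=0.385240 → u ← 2.612542 + 0.3·0.385240 = 2.728114
u(1.7) ≈ 2.7281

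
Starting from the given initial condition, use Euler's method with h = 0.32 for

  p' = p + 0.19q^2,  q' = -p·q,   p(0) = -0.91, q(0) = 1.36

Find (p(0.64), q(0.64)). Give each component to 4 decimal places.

Euler on (p,q): p_{n+1} = p_n + h·p', q_{n+1} = q_n + h·q'.
0.000000: (-0.910000, 1.360000); f=(-0.558576, 1.237600) → (-1.088744, 1.756032)
0.320000: (-1.088744, 1.756032); f=(-0.502851, 1.911870) → (-1.249657, 2.367830)
(p(0.64), q(0.64)) ≈ (-1.2497, 2.3678)

-1.2497, 2.3678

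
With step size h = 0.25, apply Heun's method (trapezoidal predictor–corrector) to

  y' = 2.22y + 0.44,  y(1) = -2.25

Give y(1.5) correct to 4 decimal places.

Heun: k1 = f(t_n, y_n); k2 = f(t_n + h, y_n + h·k1); y_{n+1} = y_n + (h/2)·(k1 + k2).
t=1.000000, y=-2.250000:
  k1 = f(1.000000, -2.250000) = -4.555000
  k2 = f(1.250000, -3.388750) = -7.083025
  y ← -2.250000 + (0.25/2)·(-4.555000 + (-7.083025)) = -3.704753
t=1.250000, y=-3.704753:
  k1 = f(1.250000, -3.704753) = -7.784552
  k2 = f(1.500000, -5.650891) = -12.104978
  y ← -3.704753 + (0.25/2)·(-7.784552 + (-12.104978)) = -6.190944
y(1.5) ≈ -6.1909

-6.1909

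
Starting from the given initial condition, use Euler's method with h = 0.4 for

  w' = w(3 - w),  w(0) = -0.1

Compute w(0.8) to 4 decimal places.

-0.5129

Euler: w_{n+1} = w_n + h·f(t_n, w_n).
t=0.000000, w=-0.100000: f=-0.310000 → w ← -0.100000 + 0.4·(-0.310000) = -0.224000
t=0.400000, w=-0.224000: f=-0.722176 → w ← -0.224000 + 0.4·(-0.722176) = -0.512870
w(0.8) ≈ -0.5129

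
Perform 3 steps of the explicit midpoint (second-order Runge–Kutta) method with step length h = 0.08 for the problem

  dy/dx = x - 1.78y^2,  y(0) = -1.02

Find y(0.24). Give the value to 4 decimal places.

Midpoint: k1 = f(x_n, y_n); k2 = f(x_n + h/2, y_n + (h/2)·k1); y_{n+1} = y_n + h·k2.
x=0.000000, y=-1.020000:
  k1 = f(0.000000, -1.020000) = -1.851912
  k2 = f(0.040000, -1.094076) = -2.090666
  y ← -1.020000 + 0.08·(-2.090666) = -1.187253
x=0.080000, y=-1.187253:
  k1 = f(0.080000, -1.187253) = -2.429035
  k2 = f(0.120000, -1.284415) = -2.816504
  y ← -1.187253 + 0.08·(-2.816504) = -1.412574
x=0.160000, y=-1.412574:
  k1 = f(0.160000, -1.412574) = -3.391748
  k2 = f(0.200000, -1.548243) = -4.066763
  y ← -1.412574 + 0.08·(-4.066763) = -1.737915
y(0.24) ≈ -1.7379

-1.7379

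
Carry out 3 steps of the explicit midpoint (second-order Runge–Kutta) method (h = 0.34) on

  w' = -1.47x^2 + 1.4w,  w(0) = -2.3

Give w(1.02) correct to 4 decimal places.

-9.9139

Midpoint: k1 = f(x_n, w_n); k2 = f(x_n + h/2, w_n + (h/2)·k1); w_{n+1} = w_n + h·k2.
x=0.000000, w=-2.300000:
  k1 = f(0.000000, -2.300000) = -3.220000
  k2 = f(0.170000, -2.847400) = -4.028843
  w ← -2.300000 + 0.34·(-4.028843) = -3.669807
x=0.340000, w=-3.669807:
  k1 = f(0.340000, -3.669807) = -5.307661
  k2 = f(0.510000, -4.572109) = -6.783300
  w ← -3.669807 + 0.34·(-6.783300) = -5.976129
x=0.680000, w=-5.976129:
  k1 = f(0.680000, -5.976129) = -9.046308
  k2 = f(0.850000, -7.514001) = -11.581676
  w ← -5.976129 + 0.34·(-11.581676) = -9.913898
w(1.02) ≈ -9.9139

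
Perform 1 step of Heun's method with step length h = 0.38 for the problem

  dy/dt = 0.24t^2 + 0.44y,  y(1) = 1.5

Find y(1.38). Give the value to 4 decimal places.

1.9118

Heun: k1 = f(t_n, y_n); k2 = f(t_n + h, y_n + h·k1); y_{n+1} = y_n + (h/2)·(k1 + k2).
t=1.000000, y=1.500000:
  k1 = f(1.000000, 1.500000) = 0.900000
  k2 = f(1.380000, 1.842000) = 1.267536
  y ← 1.500000 + (0.38/2)·(0.900000 + 1.267536) = 1.911832
y(1.38) ≈ 1.9118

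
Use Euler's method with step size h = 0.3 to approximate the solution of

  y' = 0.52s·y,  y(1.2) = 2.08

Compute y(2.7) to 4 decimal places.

Euler: y_{n+1} = y_n + h·f(s_n, y_n).
s=1.200000, y=2.080000: f=1.297920 → y ← 2.080000 + 0.3·1.297920 = 2.469376
s=1.500000, y=2.469376: f=1.926113 → y ← 2.469376 + 0.3·1.926113 = 3.047210
s=1.800000, y=3.047210: f=2.852189 → y ← 3.047210 + 0.3·2.852189 = 3.902867
s=2.100000, y=3.902867: f=4.261930 → y ← 3.902867 + 0.3·4.261930 = 5.181446
s=2.400000, y=5.181446: f=6.466444 → y ← 5.181446 + 0.3·6.466444 = 7.121379
y(2.7) ≈ 7.1214

7.1214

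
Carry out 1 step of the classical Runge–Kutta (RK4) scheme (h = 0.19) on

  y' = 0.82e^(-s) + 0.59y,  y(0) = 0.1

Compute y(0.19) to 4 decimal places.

0.2623

RK4: k1 = f(s_n, y_n); k2 = f(s_n + h/2, y_n + (h/2)·k1); k3 = f(s_n + h/2, y_n + (h/2)·k2); k4 = f(s_n + h, y_n + h·k3); y_{n+1} = y_n + (h/6)·(k1 + 2k2 + 2k3 + k4).
s=0.000000, y=0.100000:
  k1 = f(0.000000, 0.100000) = 0.879000
  k2 = f(0.095000, 0.183505) = 0.853954
  k3 = f(0.095000, 0.181126) = 0.852550
  k4 = f(0.190000, 0.261984) = 0.832677
  y ← 0.100000 + (0.19/6)·(k1 + 2k2 + 2k3 + k4) = 0.262282
y(0.19) ≈ 0.2623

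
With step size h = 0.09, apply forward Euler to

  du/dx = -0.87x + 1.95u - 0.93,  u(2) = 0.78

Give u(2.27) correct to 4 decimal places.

Euler: u_{n+1} = u_n + h·f(x_n, u_n).
x=2.000000, u=0.780000: f=-1.149000 → u ← 0.780000 + 0.09·(-1.149000) = 0.676590
x=2.090000, u=0.676590: f=-1.428949 → u ← 0.676590 + 0.09·(-1.428949) = 0.547985
x=2.180000, u=0.547985: f=-1.758030 → u ← 0.547985 + 0.09·(-1.758030) = 0.389762
u(2.27) ≈ 0.3898

0.3898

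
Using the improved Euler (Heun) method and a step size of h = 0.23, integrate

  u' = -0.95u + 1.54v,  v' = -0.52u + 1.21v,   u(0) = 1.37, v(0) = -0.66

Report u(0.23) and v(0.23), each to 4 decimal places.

0.8336, -1.0240

Heun on (u,v): k1 = f(t_n, state_n); k2 = f(t_n + h, state_n + h·k1); state_{n+1} = state_n + (h/2)·(k1 + k2).
0.000000: (1.370000, -0.660000)
  k1 = (-2.317900, -1.511000)
  predictor → (0.836883, -1.007530)
  k2 = (-2.346635, -1.654290)
  → (0.833578, -1.024008)
(u(0.23), v(0.23)) ≈ (0.8336, -1.0240)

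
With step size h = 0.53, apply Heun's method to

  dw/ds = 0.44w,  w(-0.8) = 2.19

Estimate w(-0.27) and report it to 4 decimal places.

2.7603

Heun: k1 = f(s_n, w_n); k2 = f(s_n + h, w_n + h·k1); w_{n+1} = w_n + (h/2)·(k1 + k2).
s=-0.800000, w=2.190000:
  k1 = f(-0.800000, 2.190000) = 0.963600
  k2 = f(-0.270000, 2.700708) = 1.188312
  w ← 2.190000 + (0.53/2)·(0.963600 + 1.188312) = 2.760257
w(-0.27) ≈ 2.7603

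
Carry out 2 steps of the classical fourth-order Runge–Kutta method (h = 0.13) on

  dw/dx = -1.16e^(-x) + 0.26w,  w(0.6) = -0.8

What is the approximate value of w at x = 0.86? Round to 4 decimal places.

-1.0070

RK4: k1 = f(x_n, w_n); k2 = f(x_n + h/2, w_n + (h/2)·k1); k3 = f(x_n + h/2, w_n + (h/2)·k2); k4 = f(x_n + h, w_n + h·k3); w_{n+1} = w_n + (h/6)·(k1 + 2k2 + 2k3 + k4).
x=0.600000, w=-0.800000:
  k1 = f(0.600000, -0.800000) = -0.844621
  k2 = f(0.665000, -0.854900) = -0.818831
  k3 = f(0.665000, -0.853224) = -0.818396
  k4 = f(0.730000, -0.906391) = -0.794676
  w ← -0.800000 + (0.13/6)·(k1 + 2k2 + 2k3 + k4) = -0.906465
x=0.730000, w=-0.906465:
  k1 = f(0.730000, -0.906465) = -0.794695
  k2 = f(0.795000, -0.958120) = -0.772945
  k3 = f(0.795000, -0.956706) = -0.772578
  k4 = f(0.860000, -1.006900) = -0.752662
  w ← -0.906465 + (0.13/6)·(k1 + 2k2 + 2k3 + k4) = -1.006963
w(0.86) ≈ -1.0070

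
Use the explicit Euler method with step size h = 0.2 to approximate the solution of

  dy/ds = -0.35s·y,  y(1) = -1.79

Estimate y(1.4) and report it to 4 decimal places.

-1.5249

Euler: y_{n+1} = y_n + h·f(s_n, y_n).
s=1.000000, y=-1.790000: f=0.626500 → y ← -1.790000 + 0.2·0.626500 = -1.664700
s=1.200000, y=-1.664700: f=0.699174 → y ← -1.664700 + 0.2·0.699174 = -1.524865
y(1.4) ≈ -1.5249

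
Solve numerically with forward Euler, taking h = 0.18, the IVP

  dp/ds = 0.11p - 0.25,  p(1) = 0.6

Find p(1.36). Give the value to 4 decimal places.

Euler: p_{n+1} = p_n + h·f(s_n, p_n).
s=1.000000, p=0.600000: f=-0.184000 → p ← 0.600000 + 0.18·(-0.184000) = 0.566880
s=1.180000, p=0.566880: f=-0.187643 → p ← 0.566880 + 0.18·(-0.187643) = 0.533104
p(1.36) ≈ 0.5331

0.5331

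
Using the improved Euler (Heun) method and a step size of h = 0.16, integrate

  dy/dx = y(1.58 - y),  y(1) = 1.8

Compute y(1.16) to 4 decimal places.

Heun: k1 = f(x_n, y_n); k2 = f(x_n + h, y_n + h·k1); y_{n+1} = y_n + (h/2)·(k1 + k2).
x=1.000000, y=1.800000:
  k1 = f(1.000000, 1.800000) = -0.396000
  k2 = f(1.160000, 1.736640) = -0.272027
  y ← 1.800000 + (0.16/2)·(-0.396000 + (-0.272027)) = 1.746558
y(1.16) ≈ 1.7466

1.7466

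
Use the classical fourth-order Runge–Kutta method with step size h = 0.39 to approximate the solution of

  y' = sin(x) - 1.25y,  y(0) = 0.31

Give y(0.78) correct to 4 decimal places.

0.3300

RK4: k1 = f(x_n, y_n); k2 = f(x_n + h/2, y_n + (h/2)·k1); k3 = f(x_n + h/2, y_n + (h/2)·k2); k4 = f(x_n + h, y_n + h·k3); y_{n+1} = y_n + (h/6)·(k1 + 2k2 + 2k3 + k4).
x=0.000000, y=0.310000:
  k1 = f(0.000000, 0.310000) = -0.387500
  k2 = f(0.195000, 0.234437) = -0.099280
  k3 = f(0.195000, 0.290640) = -0.169534
  k4 = f(0.390000, 0.243882) = 0.075336
  y ← 0.310000 + (0.39/6)·(k1 + 2k2 + 2k3 + k4) = 0.254764
x=0.390000, y=0.254764:
  k1 = f(0.390000, 0.254764) = 0.061734
  k2 = f(0.585000, 0.266802) = 0.218697
  k3 = f(0.585000, 0.297409) = 0.180438
  k4 = f(0.780000, 0.325134) = 0.296862
  y ← 0.254764 + (0.39/6)·(k1 + 2k2 + 2k3 + k4) = 0.329960
y(0.78) ≈ 0.3300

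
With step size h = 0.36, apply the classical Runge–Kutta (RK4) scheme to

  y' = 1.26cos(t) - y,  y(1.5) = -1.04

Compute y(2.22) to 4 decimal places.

-0.7130

RK4: k1 = f(t_n, y_n); k2 = f(t_n + h/2, y_n + (h/2)·k1); k3 = f(t_n + h/2, y_n + (h/2)·k2); k4 = f(t_n + h, y_n + h·k3); y_{n+1} = y_n + (h/6)·(k1 + 2k2 + 2k3 + k4).
t=1.500000, y=-1.040000:
  k1 = f(1.500000, -1.040000) = 1.129129
  k2 = f(1.680000, -0.836757) = 0.699433
  k3 = f(1.680000, -0.914102) = 0.776779
  k4 = f(1.860000, -0.760360) = 0.401021
  y ← -1.040000 + (0.36/6)·(k1 + 2k2 + 2k3 + k4) = -0.771046
t=1.860000, y=-0.771046:
  k1 = f(1.860000, -0.771046) = 0.411707
  k2 = f(2.040000, -0.696938) = 0.127196
  k3 = f(2.040000, -0.748150) = 0.178408
  k4 = f(2.220000, -0.706819) = -0.054917
  y ← -0.771046 + (0.36/6)·(k1 + 2k2 + 2k3 + k4) = -0.712966
y(2.22) ≈ -0.7130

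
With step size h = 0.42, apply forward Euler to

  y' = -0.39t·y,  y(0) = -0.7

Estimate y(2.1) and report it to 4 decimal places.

Euler: y_{n+1} = y_n + h·f(t_n, y_n).
t=0.000000, y=-0.700000: f=0.000000 → y ← -0.700000 + 0.42·0.000000 = -0.700000
t=0.420000, y=-0.700000: f=0.114660 → y ← -0.700000 + 0.42·0.114660 = -0.651843
t=0.840000, y=-0.651843: f=0.213544 → y ← -0.651843 + 0.42·0.213544 = -0.562154
t=1.260000, y=-0.562154: f=0.276243 → y ← -0.562154 + 0.42·0.276243 = -0.446133
t=1.680000, y=-0.446133: f=0.292306 → y ← -0.446133 + 0.42·0.292306 = -0.323364
y(2.1) ≈ -0.3234

-0.3234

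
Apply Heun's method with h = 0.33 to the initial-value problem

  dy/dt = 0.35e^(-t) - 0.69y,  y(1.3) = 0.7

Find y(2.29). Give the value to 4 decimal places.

Heun: k1 = f(t_n, y_n); k2 = f(t_n + h, y_n + h·k1); y_{n+1} = y_n + (h/2)·(k1 + k2).
t=1.300000, y=0.700000:
  k1 = f(1.300000, 0.700000) = -0.387614
  k2 = f(1.630000, 0.572087) = -0.326165
  y ← 0.700000 + (0.33/2)·(-0.387614 + (-0.326165)) = 0.582226
t=1.630000, y=0.582226:
  k1 = f(1.630000, 0.582226) = -0.333161
  k2 = f(1.960000, 0.472283) = -0.276575
  y ← 0.582226 + (0.33/2)·(-0.333161 + (-0.276575)) = 0.481620
t=1.960000, y=0.481620:
  k1 = f(1.960000, 0.481620) = -0.283017
  k2 = f(2.290000, 0.388224) = -0.232432
  y ← 0.481620 + (0.33/2)·(-0.283017 + (-0.232432)) = 0.396571
y(2.29) ≈ 0.3966

0.3966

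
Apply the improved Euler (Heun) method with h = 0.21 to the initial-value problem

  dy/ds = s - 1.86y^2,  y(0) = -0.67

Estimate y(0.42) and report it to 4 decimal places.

-1.2081

Heun: k1 = f(s_n, y_n); k2 = f(s_n + h, y_n + h·k1); y_{n+1} = y_n + (h/2)·(k1 + k2).
s=0.000000, y=-0.670000:
  k1 = f(0.000000, -0.670000) = -0.834954
  k2 = f(0.210000, -0.845340) = -1.119157
  y ← -0.670000 + (0.21/2)·(-0.834954 + (-1.119157)) = -0.875182
s=0.210000, y=-0.875182:
  k1 = f(0.210000, -0.875182) = -1.214654
  k2 = f(0.420000, -1.130259) = -1.956122
  y ← -0.875182 + (0.21/2)·(-1.214654 + (-1.956122)) = -1.208113
y(0.42) ≈ -1.2081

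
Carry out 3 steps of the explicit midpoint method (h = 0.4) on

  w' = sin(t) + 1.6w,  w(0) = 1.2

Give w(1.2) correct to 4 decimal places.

Midpoint: k1 = f(t_n, w_n); k2 = f(t_n + h/2, w_n + (h/2)·k1); w_{n+1} = w_n + h·k2.
t=0.000000, w=1.200000:
  k1 = f(0.000000, 1.200000) = 1.920000
  k2 = f(0.200000, 1.584000) = 2.733069
  w ← 1.200000 + 0.4·2.733069 = 2.293228
t=0.400000, w=2.293228:
  k1 = f(0.400000, 2.293228) = 4.058583
  k2 = f(0.600000, 3.104944) = 5.532553
  w ← 2.293228 + 0.4·5.532553 = 4.506249
t=0.800000, w=4.506249:
  k1 = f(0.800000, 4.506249) = 7.927355
  k2 = f(1.000000, 6.091720) = 10.588223
  w ← 4.506249 + 0.4·10.588223 = 8.741538
w(1.2) ≈ 8.7415

8.7415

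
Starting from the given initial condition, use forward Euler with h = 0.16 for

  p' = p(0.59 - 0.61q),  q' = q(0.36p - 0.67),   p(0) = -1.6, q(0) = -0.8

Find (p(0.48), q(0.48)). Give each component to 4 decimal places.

-2.4817, -0.3859

Euler on (p,q): p_{n+1} = p_n + h·p', q_{n+1} = q_n + h·q'.
0.000000: (-1.600000, -0.800000); f=(-1.724800, 0.996800) → (-1.875968, -0.640512)
0.160000: (-1.875968, -0.640512); f=(-1.839785, 0.861712) → (-2.170334, -0.502638)
0.320000: (-2.170334, -0.502638); f=(-1.945941, 0.729489) → (-2.481684, -0.385920)
(p(0.48), q(0.48)) ≈ (-2.4817, -0.3859)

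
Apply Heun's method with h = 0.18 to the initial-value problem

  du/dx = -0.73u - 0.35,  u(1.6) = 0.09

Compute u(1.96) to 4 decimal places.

Heun: k1 = f(x_n, u_n); k2 = f(x_n + h, u_n + h·k1); u_{n+1} = u_n + (h/2)·(k1 + k2).
x=1.600000, u=0.090000:
  k1 = f(1.600000, 0.090000) = -0.415700
  k2 = f(1.780000, 0.015174) = -0.361077
  u ← 0.090000 + (0.18/2)·(-0.415700 + (-0.361077)) = 0.020090
x=1.780000, u=0.020090:
  k1 = f(1.780000, 0.020090) = -0.364666
  k2 = f(1.960000, -0.045550) = -0.316749
  u ← 0.020090 + (0.18/2)·(-0.364666 + (-0.316749)) = -0.041237
u(1.96) ≈ -0.0412

-0.0412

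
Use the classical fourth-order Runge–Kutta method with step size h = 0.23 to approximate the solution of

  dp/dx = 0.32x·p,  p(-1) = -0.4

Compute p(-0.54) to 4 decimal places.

-0.3571

RK4: k1 = f(x_n, p_n); k2 = f(x_n + h/2, p_n + (h/2)·k1); k3 = f(x_n + h/2, p_n + (h/2)·k2); k4 = f(x_n + h, p_n + h·k3); p_{n+1} = p_n + (h/6)·(k1 + 2k2 + 2k3 + k4).
x=-1.000000, p=-0.400000:
  k1 = f(-1.000000, -0.400000) = 0.128000
  k2 = f(-0.885000, -0.385280) = 0.109111
  k3 = f(-0.885000, -0.387452) = 0.109726
  k4 = f(-0.770000, -0.374763) = 0.092342
  p ← -0.400000 + (0.23/6)·(k1 + 2k2 + 2k3 + k4) = -0.374776
x=-0.770000, p=-0.374776:
  k1 = f(-0.770000, -0.374776) = 0.092345
  k2 = f(-0.655000, -0.364156) = 0.076327
  k3 = f(-0.655000, -0.365998) = 0.076713
  k4 = f(-0.540000, -0.357132) = 0.061712
  p ← -0.374776 + (0.23/6)·(k1 + 2k2 + 2k3 + k4) = -0.357137
p(-0.54) ≈ -0.3571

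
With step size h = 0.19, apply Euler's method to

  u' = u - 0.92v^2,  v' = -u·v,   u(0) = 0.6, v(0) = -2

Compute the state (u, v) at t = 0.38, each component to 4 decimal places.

-0.5313, -1.7670

Euler on (u,v): u_{n+1} = u_n + h·u', v_{n+1} = v_n + h·v'.
0.000000: (0.600000, -2.000000); f=(-3.080000, 1.200000) → (0.014800, -1.772000)
0.190000: (0.014800, -1.772000); f=(-2.873985, 0.026226) → (-0.531257, -1.767017)
(u(0.38), v(0.38)) ≈ (-0.5313, -1.7670)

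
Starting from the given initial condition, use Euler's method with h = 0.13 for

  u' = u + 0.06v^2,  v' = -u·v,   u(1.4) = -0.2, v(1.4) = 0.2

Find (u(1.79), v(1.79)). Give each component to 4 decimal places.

Euler on (u,v): u_{n+1} = u_n + h·u', v_{n+1} = v_n + h·v'.
1.400000: (-0.200000, 0.200000); f=(-0.197600, 0.040000) → (-0.225688, 0.205200)
1.530000: (-0.225688, 0.205200); f=(-0.223162, 0.046311) → (-0.254699, 0.211220)
1.660000: (-0.254699, 0.211220); f=(-0.252022, 0.053798) → (-0.287462, 0.218214)
(u(1.79), v(1.79)) ≈ (-0.2875, 0.2182)

-0.2875, 0.2182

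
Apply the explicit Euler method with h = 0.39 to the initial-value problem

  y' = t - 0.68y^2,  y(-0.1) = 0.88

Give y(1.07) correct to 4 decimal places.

0.7976

Euler: y_{n+1} = y_n + h·f(t_n, y_n).
t=-0.100000, y=0.880000: f=-0.626592 → y ← 0.880000 + 0.39·(-0.626592) = 0.635629
t=0.290000, y=0.635629: f=0.015263 → y ← 0.635629 + 0.39·0.015263 = 0.641582
t=0.680000, y=0.641582: f=0.400093 → y ← 0.641582 + 0.39·0.400093 = 0.797618
y(1.07) ≈ 0.7976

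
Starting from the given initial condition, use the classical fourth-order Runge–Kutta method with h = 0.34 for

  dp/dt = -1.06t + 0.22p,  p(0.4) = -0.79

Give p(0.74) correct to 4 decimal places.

-1.0639

RK4: k1 = f(t_n, p_n); k2 = f(t_n + h/2, p_n + (h/2)·k1); k3 = f(t_n + h/2, p_n + (h/2)·k2); k4 = f(t_n + h, p_n + h·k3); p_{n+1} = p_n + (h/6)·(k1 + 2k2 + 2k3 + k4).
t=0.400000, p=-0.790000:
  k1 = f(0.400000, -0.790000) = -0.597800
  k2 = f(0.570000, -0.891626) = -0.800358
  k3 = f(0.570000, -0.926061) = -0.807933
  k4 = f(0.740000, -1.064697) = -1.018633
  p ← -0.790000 + (0.34/6)·(k1 + 2k2 + 2k3 + k4) = -1.063871
p(0.74) ≈ -1.0639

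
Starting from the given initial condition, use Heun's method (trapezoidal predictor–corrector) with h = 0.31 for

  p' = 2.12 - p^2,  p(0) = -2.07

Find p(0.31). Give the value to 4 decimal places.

Heun: k1 = f(x_n, p_n); k2 = f(x_n + h, p_n + h·k1); p_{n+1} = p_n + (h/2)·(k1 + k2).
x=0.000000, p=-2.070000:
  k1 = f(0.000000, -2.070000) = -2.164900
  k2 = f(0.310000, -2.741119) = -5.393733
  p ← -2.070000 + (0.31/2)·(-2.164900 + (-5.393733)) = -3.241588
p(0.31) ≈ -3.2416

-3.2416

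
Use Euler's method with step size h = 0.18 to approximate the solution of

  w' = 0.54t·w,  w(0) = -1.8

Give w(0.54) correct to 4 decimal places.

Euler: w_{n+1} = w_n + h·f(t_n, w_n).
t=0.000000, w=-1.800000: f=0.000000 → w ← -1.800000 + 0.18·0.000000 = -1.800000
t=0.180000, w=-1.800000: f=-0.174960 → w ← -1.800000 + 0.18·(-0.174960) = -1.831493
t=0.360000, w=-1.831493: f=-0.356042 → w ← -1.831493 + 0.18·(-0.356042) = -1.895580
w(0.54) ≈ -1.8956

-1.8956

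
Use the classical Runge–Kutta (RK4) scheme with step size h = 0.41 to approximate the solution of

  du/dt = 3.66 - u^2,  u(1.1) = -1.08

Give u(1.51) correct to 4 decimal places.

RK4: k1 = f(t_n, u_n); k2 = f(t_n + h/2, u_n + (h/2)·k1); k3 = f(t_n + h/2, u_n + (h/2)·k2); k4 = f(t_n + h, u_n + h·k3); u_{n+1} = u_n + (h/6)·(k1 + 2k2 + 2k3 + k4).
t=1.100000, u=-1.080000:
  k1 = f(1.100000, -1.080000) = 2.493600
  k2 = f(1.305000, -0.568812) = 3.336453
  k3 = f(1.305000, -0.396027) = 3.503162
  k4 = f(1.510000, 0.356297) = 3.533053
  u ← -1.080000 + (0.41/6)·(k1 + 2k2 + 2k3 + k4) = 0.266569
u(1.51) ≈ 0.2666

0.2666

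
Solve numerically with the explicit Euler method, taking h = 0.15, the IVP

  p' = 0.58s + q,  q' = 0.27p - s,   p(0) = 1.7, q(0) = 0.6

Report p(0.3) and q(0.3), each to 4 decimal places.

1.9034, 0.7188

Euler on (p,q): p_{n+1} = p_n + h·p', q_{n+1} = q_n + h·q'.
0.000000: (1.700000, 0.600000); f=(0.600000, 0.459000) → (1.790000, 0.668850)
0.150000: (1.790000, 0.668850); f=(0.755850, 0.333300) → (1.903377, 0.718845)
(p(0.3), q(0.3)) ≈ (1.9034, 0.7188)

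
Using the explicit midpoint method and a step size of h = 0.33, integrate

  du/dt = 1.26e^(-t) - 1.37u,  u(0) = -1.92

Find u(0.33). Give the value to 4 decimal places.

-0.9896

Midpoint: k1 = f(t_n, u_n); k2 = f(t_n + h/2, u_n + (h/2)·k1); u_{n+1} = u_n + h·k2.
t=0.000000, u=-1.920000:
  k1 = f(0.000000, -1.920000) = 3.890400
  k2 = f(0.165000, -1.278084) = 2.819321
  u ← -1.920000 + 0.33·2.819321 = -0.989624
u(0.33) ≈ -0.9896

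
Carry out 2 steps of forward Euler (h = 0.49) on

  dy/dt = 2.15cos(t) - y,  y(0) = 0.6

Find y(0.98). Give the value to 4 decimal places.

1.6229

Euler: y_{n+1} = y_n + h·f(t_n, y_n).
t=0.000000, y=0.600000: f=1.550000 → y ← 0.600000 + 0.49·1.550000 = 1.359500
t=0.490000, y=1.359500: f=0.537516 → y ← 1.359500 + 0.49·0.537516 = 1.622883
y(0.98) ≈ 1.6229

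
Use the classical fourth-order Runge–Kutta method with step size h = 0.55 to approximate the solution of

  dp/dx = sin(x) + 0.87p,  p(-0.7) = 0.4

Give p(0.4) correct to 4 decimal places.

0.6270

RK4: k1 = f(x_n, p_n); k2 = f(x_n + h/2, p_n + (h/2)·k1); k3 = f(x_n + h/2, p_n + (h/2)·k2); k4 = f(x_n + h, p_n + h·k3); p_{n+1} = p_n + (h/6)·(k1 + 2k2 + 2k3 + k4).
x=-0.700000, p=0.400000:
  k1 = f(-0.700000, 0.400000) = -0.296218
  k2 = f(-0.425000, 0.318540) = -0.135191
  k3 = f(-0.425000, 0.362823) = -0.096665
  k4 = f(-0.150000, 0.346834) = 0.152308
  p ← 0.400000 + (0.55/6)·(k1 + 2k2 + 2k3 + k4) = 0.344301
x=-0.150000, p=0.344301:
  k1 = f(-0.150000, 0.344301) = 0.150104
  k2 = f(0.125000, 0.385580) = 0.460129
  k3 = f(0.125000, 0.470837) = 0.534303
  k4 = f(0.400000, 0.638168) = 0.944624
  p ← 0.344301 + (0.55/6)·(k1 + 2k2 + 2k3 + k4) = 0.626964
p(0.4) ≈ 0.6270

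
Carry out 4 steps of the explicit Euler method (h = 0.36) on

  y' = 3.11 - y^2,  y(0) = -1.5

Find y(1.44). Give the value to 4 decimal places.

1.4741

Euler: y_{n+1} = y_n + h·f(x_n, y_n).
x=0.000000, y=-1.500000: f=0.860000 → y ← -1.500000 + 0.36·0.860000 = -1.190400
x=0.360000, y=-1.190400: f=1.692948 → y ← -1.190400 + 0.36·1.692948 = -0.580939
x=0.720000, y=-0.580939: f=2.772510 → y ← -0.580939 + 0.36·2.772510 = 0.417165
x=1.080000, y=0.417165: f=2.935973 → y ← 0.417165 + 0.36·2.935973 = 1.474115
y(1.44) ≈ 1.4741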